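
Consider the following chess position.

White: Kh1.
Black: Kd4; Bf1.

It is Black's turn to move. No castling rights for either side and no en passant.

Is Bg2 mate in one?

no

After Bg2: white king on h1; in check: yes, from the black bishop on g2.
White has 3 legal replies: Kh2, Kxg2, Kg1.
In check but a legal move exists → not checkmate.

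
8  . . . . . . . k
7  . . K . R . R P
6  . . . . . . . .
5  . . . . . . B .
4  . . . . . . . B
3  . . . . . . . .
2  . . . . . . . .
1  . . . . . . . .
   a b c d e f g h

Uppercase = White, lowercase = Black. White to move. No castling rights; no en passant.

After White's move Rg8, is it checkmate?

After Rg8: black king on h8; in check: yes, from the white rook on g8.
King squares — g7: attacked by Re7; h7: attacked by Re7; g8: attacked by Ph7.
Black has no legal moves → checkmate.

yes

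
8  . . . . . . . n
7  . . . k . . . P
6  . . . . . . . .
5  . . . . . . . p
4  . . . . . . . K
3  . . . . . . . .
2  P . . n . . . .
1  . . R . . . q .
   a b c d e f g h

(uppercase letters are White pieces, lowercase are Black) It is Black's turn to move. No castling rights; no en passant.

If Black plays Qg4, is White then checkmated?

yes

After Qg4: white king on h4; in check: yes, from the black queen on g4.
King squares — g3: attacked by Qg4; h3: attacked by Qg4; g4: attacked by Ph5; g5: attacked by Qg4; h5: attacked by Qg4.
White has no legal moves → checkmate.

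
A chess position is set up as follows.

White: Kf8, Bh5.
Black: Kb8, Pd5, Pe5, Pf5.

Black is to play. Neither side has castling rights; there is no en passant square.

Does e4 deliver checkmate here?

no

After e4: white king on f8; in check: no.
White is not in check, so this cannot be checkmate.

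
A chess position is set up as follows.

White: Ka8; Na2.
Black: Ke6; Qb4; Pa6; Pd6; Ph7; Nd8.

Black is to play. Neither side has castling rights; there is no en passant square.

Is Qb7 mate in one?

yes

After Qb7: white king on a8; in check: yes, from the black queen on b7.
King squares — a7: attacked by Qb7; b7: attacked by Nd8; b8: attacked by Qb7.
White has no legal moves → checkmate.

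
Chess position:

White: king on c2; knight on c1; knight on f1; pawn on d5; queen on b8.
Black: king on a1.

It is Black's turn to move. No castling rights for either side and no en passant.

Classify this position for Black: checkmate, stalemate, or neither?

Black to move; black king on a1.
In check: no.
King squares — b1: attacked by Kc2; a2: attacked by Nc1; b2: attacked by Kc2.
Legal moves for Black: none.
Not in check and no legal moves → stalemate.

stalemate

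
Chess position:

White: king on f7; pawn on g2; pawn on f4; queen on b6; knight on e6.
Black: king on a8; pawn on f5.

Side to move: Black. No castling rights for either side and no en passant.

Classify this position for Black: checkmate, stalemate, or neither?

stalemate

Black to move; black king on a8.
In check: no.
King squares — a7: attacked by Qb6; b7: attacked by Qb6; b8: attacked by Qb6.
Legal moves for Black: none.
Not in check and no legal moves → stalemate.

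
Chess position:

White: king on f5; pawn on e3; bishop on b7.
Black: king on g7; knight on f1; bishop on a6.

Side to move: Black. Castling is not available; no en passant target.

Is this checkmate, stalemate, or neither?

neither

Black to move; black king on g7.
In check: no.
Legal moves for Black: Kh8, Kg8, Kf8, Kh7, Kf7, Kh6, Bxb7, Bb5, Bc4, Bd3+, Be2, Ng3+, Nxe3+, Nh2, Nd2.
Black has 15 legal moves and is not in check → neither.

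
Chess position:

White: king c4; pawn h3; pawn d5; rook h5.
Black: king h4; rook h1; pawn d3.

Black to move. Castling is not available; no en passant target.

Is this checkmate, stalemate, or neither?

Black to move; black king on h4.
In check: yes, from the white rook on h5.
King squares — g3: available; h3: attacked by Rh5; g4: attacked by Ph3; g5: attacked by Rh5; h5: available.
Legal moves for Black: Kxh5, Kg3.
Black is in check but has 2 legal moves → neither.

neither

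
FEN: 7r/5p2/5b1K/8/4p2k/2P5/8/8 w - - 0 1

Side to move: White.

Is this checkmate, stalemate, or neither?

White to move; white king on h6.
In check: yes, from the black rook on h8.
King squares — g5: attacked by Kh4; h5: attacked by Kh4; g6: attacked by Pf7; g7: attacked by Bf6; h7: attacked by Rh8.
Legal moves for White: none.
In check with no legal moves → checkmate.

checkmate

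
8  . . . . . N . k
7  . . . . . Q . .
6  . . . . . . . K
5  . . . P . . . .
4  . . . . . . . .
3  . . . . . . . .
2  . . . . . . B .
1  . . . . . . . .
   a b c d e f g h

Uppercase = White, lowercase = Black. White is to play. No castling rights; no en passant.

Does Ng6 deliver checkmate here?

After Ng6: black king on h8; in check: yes, from the white knight on g6.
King squares — g7: attacked by Kh6; h7: attacked by Kh6; g8: attacked by Qf7.
Black has no legal moves → checkmate.

yes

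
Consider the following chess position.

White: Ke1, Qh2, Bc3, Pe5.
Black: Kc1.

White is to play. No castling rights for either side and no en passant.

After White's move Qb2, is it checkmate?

yes

After Qb2: black king on c1; in check: yes, from the white queen on b2.
King squares — b1: attacked by Qb2; d1: attacked by Ke1; b2: attacked by Bc3; c2: attacked by Qb2; d2: attacked by Ke1.
Black has no legal moves → checkmate.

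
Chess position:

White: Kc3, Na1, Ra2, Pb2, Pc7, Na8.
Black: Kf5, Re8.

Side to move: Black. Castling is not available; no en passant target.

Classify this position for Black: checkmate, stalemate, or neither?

neither

Black to move; black king on f5.
In check: no.
Legal moves for Black include: Rh8, Rg8, Rf8, Rd8, Rc8, Rb8, Rxa8, Re7, Re6, Re5, Re4, Re3+, Re2, Re1, Kg6, Kf6, Ke6, Kg5, ... (list truncated; more exist).
Black has legal moves and is not in check → neither.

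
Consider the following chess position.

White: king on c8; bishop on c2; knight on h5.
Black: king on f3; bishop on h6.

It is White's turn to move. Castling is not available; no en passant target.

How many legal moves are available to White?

18

White to move; king on c8.
In check: no.
Legal moves: Kd8, Kb8, Kd7, Kc7, Kb7, Ng7, Nf6, Nf4, Ng3, Bh7, Bg6, Bf5, Be4+, Ba4, Bd3, Bb3, Bd1+, Bb1.
Count: 18.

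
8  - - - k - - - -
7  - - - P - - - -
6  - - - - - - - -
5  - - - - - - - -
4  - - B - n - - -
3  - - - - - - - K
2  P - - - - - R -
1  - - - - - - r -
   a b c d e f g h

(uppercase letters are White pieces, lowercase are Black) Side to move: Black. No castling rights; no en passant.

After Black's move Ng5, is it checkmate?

After Ng5: white king on h3; in check: yes, from the black knight on g5.
White has 5 legal replies: Kh4, Kg4, Kg3, Kh2, Rxg5.
In check but a legal move exists → not checkmate.

no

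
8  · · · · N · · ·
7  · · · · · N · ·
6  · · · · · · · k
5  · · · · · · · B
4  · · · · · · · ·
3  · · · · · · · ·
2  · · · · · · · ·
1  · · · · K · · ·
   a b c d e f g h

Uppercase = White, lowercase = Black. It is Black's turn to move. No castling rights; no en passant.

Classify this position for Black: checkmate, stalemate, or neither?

neither

Black to move; black king on h6.
In check: yes, from the white knight on f7.
King squares — g5: attacked by Nf7; h5: available; g6: attacked by Bh5; g7: attacked by Ne8; h7: available.
Legal moves for Black: Kh7, Kxh5.
Black is in check but has 2 legal moves → neither.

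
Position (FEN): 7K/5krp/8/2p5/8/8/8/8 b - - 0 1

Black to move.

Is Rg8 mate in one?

After Rg8: white king on h8; in check: yes, from the black rook on g8.
White has 1 legal reply: Kxh7.
In check but a legal move exists → not checkmate.

no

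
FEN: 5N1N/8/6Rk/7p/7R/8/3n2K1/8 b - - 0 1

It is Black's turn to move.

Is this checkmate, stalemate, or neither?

Black to move; black king on h6.
In check: yes, from the white rook on g6.
King squares — g5: attacked by Rg6; h5: own pawn; g6: attacked by Nf8; g7: attacked by Rg6; h7: attacked by Nf8.
Legal moves for Black: none.
In check with no legal moves → checkmate.

checkmate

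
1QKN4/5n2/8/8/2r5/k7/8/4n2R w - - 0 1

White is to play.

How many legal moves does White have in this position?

4

White to move; king on c8.
In check: yes, from the black rook on c4.
Legal moves: Kd7, Kb7, Nc6, Qc7.
Count: 4.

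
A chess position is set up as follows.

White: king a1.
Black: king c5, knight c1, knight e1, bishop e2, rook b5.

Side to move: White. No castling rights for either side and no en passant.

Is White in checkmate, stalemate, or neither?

White to move; white king on a1.
In check: no.
King squares — b1: attacked by Rb5; a2: attacked by Nc1; b2: attacked by Rb5.
Legal moves for White: none.
Not in check and no legal moves → stalemate.

stalemate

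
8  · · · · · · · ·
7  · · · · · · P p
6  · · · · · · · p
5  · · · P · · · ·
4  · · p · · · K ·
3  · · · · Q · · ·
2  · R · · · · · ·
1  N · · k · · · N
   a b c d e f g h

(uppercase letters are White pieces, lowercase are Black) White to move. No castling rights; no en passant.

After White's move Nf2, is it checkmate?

yes

After Nf2: black king on d1; in check: yes, from the white knight on f2.
King squares — c1: attacked by Qe3; e1: attacked by Qe3; c2: attacked by Na1; d2: attacked by Rb2; e2: attacked by Rb2.
Black has no legal moves → checkmate.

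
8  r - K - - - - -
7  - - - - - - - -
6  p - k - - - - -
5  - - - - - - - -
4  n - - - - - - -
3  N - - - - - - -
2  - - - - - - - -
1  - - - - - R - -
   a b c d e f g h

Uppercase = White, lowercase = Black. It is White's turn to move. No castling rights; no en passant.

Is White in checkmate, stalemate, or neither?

checkmate

White to move; white king on c8.
In check: yes, from the black rook on a8.
King squares — b7: attacked by Kc6; c7: attacked by Kc6; d7: attacked by Kc6; b8: attacked by Ra8; d8: attacked by Ra8.
Legal moves for White: none.
In check with no legal moves → checkmate.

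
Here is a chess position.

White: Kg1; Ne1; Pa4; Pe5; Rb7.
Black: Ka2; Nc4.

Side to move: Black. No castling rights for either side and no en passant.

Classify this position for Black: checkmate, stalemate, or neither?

Black to move; black king on a2.
In check: no.
Legal moves for Black: Nd6, Nb6, Nxe5, Na5, Ne3, Na3, Nd2, Nb2, Ka3, Ka1.
Black has 10 legal moves and is not in check → neither.

neither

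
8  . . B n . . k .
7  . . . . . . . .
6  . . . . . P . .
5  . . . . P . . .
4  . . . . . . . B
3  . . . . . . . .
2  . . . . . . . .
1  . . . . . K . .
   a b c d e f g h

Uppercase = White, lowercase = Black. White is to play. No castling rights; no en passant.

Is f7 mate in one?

no

After f7: black king on g8; in check: yes, from the white pawn on f7.
Black has 6 legal replies: Kh8, Kf8, Kh7, Kg7, Kxf7, Nxf7.
In check but a legal move exists → not checkmate.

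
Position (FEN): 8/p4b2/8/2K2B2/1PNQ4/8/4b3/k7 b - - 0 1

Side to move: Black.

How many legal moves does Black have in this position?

1

Black to move; king on a1.
In check: yes, from the white queen on d4.
Legal moves: Ka2.
Count: 1.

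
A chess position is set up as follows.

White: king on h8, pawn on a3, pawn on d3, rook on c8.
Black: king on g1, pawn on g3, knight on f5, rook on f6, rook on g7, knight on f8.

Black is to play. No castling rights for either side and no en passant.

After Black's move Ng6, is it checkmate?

After Ng6: white king on h8; in check: yes, from the black knight on g6.
King squares — g7: attacked by Nf5; h7: attacked by Rg7; g8: attacked by Rg7.
White has no legal moves → checkmate.

yes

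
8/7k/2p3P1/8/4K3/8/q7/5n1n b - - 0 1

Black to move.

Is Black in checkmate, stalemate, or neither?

Black to move; black king on h7.
In check: yes, from the white pawn on g6.
King squares — g6: available; h6: available; g7: available; g8: available; h8: available.
Legal moves for Black: Kh8, Kg8, Kg7, Kh6, Kxg6.
Black is in check but has 5 legal moves → neither.

neither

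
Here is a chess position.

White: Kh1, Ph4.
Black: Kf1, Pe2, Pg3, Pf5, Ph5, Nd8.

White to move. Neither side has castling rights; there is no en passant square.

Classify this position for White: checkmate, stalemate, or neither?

stalemate

White to move; white king on h1.
In check: no.
King squares — g1: attacked by Kf1; g2: attacked by Kf1; h2: attacked by Pg3.
Legal moves for White: none.
Not in check and no legal moves → stalemate.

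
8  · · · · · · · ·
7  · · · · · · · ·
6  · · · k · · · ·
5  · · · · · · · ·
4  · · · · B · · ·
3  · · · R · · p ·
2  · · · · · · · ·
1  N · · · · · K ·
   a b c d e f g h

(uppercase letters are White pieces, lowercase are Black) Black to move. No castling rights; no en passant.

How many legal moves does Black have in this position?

5

Black to move; king on d6.
In check: yes, from the white rook on d3.
Legal moves: Ke7, Kc7, Ke6, Ke5, Kc5.
Count: 5.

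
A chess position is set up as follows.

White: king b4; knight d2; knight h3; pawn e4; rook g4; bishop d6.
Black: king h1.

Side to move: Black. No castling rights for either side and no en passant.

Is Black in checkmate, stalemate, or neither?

stalemate

Black to move; black king on h1.
In check: no.
King squares — g1: attacked by Nh3; g2: attacked by Rg4; h2: attacked by Bd6.
Legal moves for Black: none.
Not in check and no legal moves → stalemate.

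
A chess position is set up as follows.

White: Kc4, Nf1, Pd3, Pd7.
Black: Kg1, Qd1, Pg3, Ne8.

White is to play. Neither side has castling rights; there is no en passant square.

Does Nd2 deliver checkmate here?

After Nd2: black king on g1; in check: no.
Black is not in check, so this cannot be checkmate.

no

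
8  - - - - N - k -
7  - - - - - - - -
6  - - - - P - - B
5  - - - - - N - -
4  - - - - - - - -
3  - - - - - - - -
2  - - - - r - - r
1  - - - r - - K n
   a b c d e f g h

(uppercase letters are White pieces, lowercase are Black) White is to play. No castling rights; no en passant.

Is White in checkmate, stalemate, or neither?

checkmate

White to move; white king on g1.
In check: yes, from the black rook on d1.
King squares — f1: attacked by Rd1; h1: attacked by Rd1; f2: attacked by Nh1; g2: attacked by Re2; h2: attacked by Re2.
Legal moves for White: none.
In check with no legal moves → checkmate.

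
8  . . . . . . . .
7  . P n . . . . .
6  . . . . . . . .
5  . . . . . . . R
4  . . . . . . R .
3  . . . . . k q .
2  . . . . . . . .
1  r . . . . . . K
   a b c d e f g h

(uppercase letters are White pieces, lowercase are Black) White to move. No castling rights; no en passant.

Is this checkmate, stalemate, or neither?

White to move; white king on h1.
In check: yes, from the black rook on a1.
King squares — g1: attacked by Ra1; g2: attacked by Kf3; h2: attacked by Qg3.
Legal moves for White: none.
In check with no legal moves → checkmate.

checkmate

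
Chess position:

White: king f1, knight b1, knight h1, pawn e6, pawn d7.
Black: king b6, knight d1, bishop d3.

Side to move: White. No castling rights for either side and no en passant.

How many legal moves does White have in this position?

White to move; king on f1.
In check: yes, from the black bishop on d3.
Legal moves: Kg2, Kg1, Ke1.
Count: 3.

3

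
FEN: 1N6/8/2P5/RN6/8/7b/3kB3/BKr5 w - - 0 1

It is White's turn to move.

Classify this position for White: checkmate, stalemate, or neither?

White to move; white king on b1.
In check: yes, from the black rook on c1.
Legal moves for White: Kb2, Ka2.
White is in check but has 2 legal moves → neither.

neither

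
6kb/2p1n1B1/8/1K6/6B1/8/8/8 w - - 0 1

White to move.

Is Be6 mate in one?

no

After Be6: black king on g8; in check: yes, from the white bishop on e6.
Black has 2 legal replies: Kh7, Kxg7.
In check but a legal move exists → not checkmate.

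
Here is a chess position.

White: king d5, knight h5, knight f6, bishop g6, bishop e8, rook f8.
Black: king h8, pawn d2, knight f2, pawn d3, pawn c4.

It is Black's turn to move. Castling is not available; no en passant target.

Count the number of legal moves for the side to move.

0

Black to move; king on h8.
In check: yes, from the white rook on f8.
Legal moves: none.
Count: 0.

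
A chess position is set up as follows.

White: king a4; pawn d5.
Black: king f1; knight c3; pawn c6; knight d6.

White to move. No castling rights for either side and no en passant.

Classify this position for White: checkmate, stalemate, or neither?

White to move; white king on a4.
In check: yes, from the black knight on c3.
King squares — a3: available; b3: available; b4: available; a5: available; b5: attacked by Nc3.
Legal moves for White: Ka5, Kb4, Kb3, Ka3.
White is in check but has 4 legal moves → neither.

neither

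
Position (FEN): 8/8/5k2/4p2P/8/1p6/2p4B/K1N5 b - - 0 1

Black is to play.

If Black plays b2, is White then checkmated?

After b2: white king on a1; in check: yes, from the black pawn on b2.
White has 2 legal replies: Kxb2, Ka2.
In check but a legal move exists → not checkmate.

no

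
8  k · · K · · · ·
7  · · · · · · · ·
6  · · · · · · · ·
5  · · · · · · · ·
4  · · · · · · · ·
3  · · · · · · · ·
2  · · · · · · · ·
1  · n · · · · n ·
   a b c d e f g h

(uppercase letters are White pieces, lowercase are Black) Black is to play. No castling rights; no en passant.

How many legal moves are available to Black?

9

Black to move; king on a8.
In check: no.
Legal moves: Kb8, Kb7, Ka7, Nh3, Nf3, Ne2, Nc3, Na3, Nd2.
Count: 9.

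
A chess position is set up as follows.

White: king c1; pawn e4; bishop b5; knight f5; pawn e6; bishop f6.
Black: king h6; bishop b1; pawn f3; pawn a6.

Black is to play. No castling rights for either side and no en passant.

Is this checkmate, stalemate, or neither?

Black to move; black king on h6.
In check: yes, from the white knight on f5.
Legal moves for Black: Kh7, Kg6, Kh5.
Black is in check but has 3 legal moves → neither.

neither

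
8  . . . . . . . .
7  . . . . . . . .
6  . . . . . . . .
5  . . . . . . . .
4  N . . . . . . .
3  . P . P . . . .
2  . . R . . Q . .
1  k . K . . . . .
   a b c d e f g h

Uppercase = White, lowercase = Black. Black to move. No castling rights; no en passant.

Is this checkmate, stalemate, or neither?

Black to move; black king on a1.
In check: no.
King squares — b1: attacked by Kc1; a2: attacked by Rc2; b2: attacked by Kc1.
Legal moves for Black: none.
Not in check and no legal moves → stalemate.

stalemate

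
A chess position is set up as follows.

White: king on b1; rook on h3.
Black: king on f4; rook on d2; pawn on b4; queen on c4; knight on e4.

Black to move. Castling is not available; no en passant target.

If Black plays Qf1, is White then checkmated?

yes

After Qf1: white king on b1; in check: yes, from the black queen on f1.
King squares — a1: attacked by Qf1; c1: attacked by Qf1; a2: attacked by Rd2; b2: attacked by Rd2; c2: attacked by Rd2.
White has no legal moves → checkmate.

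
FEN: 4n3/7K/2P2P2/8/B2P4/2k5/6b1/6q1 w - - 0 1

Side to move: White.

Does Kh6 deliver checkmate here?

After Kh6: black king on c3; in check: no.
Black is not in check, so this cannot be checkmate.

no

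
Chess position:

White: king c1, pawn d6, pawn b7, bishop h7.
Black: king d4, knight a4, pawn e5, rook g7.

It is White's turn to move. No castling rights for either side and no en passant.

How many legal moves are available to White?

16

White to move; king on c1.
In check: no.
Legal moves: Bg8, Bg6, Bf5, Be4, Bd3, Bc2, Bb1, Kd2, Kc2, Kd1, Kb1, b8=Q, b8=R, b8=B, b8=N, d7.
Count: 16.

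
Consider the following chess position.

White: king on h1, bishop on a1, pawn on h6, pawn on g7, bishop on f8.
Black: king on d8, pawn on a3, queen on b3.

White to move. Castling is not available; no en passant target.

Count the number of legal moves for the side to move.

18

White to move; king on h1.
In check: no.
Legal moves: Be7+, Bd6, Bc5, Bb4, Bxa3, Kh2, Kg2, Kg1, Bf6+, Be5, Bd4, Bc3, Bb2, g8=Q, g8=R, g8=B, g8=N, h7.
Count: 18.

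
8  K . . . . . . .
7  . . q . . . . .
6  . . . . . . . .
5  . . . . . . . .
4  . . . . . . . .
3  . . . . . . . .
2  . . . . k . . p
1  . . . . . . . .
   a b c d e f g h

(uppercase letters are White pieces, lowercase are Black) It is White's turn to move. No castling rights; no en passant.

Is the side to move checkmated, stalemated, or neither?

White to move; white king on a8.
In check: no.
King squares — a7: attacked by Qc7; b7: attacked by Qc7; b8: attacked by Qc7.
Legal moves for White: none.
Not in check and no legal moves → stalemate.

stalemate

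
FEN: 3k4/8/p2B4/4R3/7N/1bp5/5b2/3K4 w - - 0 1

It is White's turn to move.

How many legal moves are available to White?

2

White to move; king on d1.
In check: yes, from the black bishop on b3.
Legal moves: Ke2, Kc1.
Count: 2.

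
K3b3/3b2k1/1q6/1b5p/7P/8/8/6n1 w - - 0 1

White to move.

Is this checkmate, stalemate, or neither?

White to move; white king on a8.
In check: no.
King squares — a7: attacked by Qb6; b7: attacked by Qb6; b8: attacked by Qb6.
Legal moves for White: none.
Not in check and no legal moves → stalemate.

stalemate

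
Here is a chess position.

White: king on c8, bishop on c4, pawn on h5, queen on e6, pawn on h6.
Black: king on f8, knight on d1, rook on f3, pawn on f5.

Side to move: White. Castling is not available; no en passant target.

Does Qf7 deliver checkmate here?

After Qf7: black king on f8; in check: yes, from the white queen on f7.
King squares — e7: attacked by Qf7; f7: attacked by Bc4; g7: attacked by Ph6; e8: attacked by Qf7; g8: attacked by Qf7.
Black has no legal moves → checkmate.

yes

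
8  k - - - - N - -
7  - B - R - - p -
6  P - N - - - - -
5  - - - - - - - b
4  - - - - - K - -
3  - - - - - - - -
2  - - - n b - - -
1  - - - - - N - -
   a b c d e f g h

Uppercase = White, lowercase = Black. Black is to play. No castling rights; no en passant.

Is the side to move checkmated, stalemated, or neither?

Black to move; black king on a8.
In check: yes, from the white bishop on b7.
King squares — a7: attacked by Nc6; b7: attacked by Pa6; b8: attacked by Nc6.
Legal moves for Black: none.
In check with no legal moves → checkmate.

checkmate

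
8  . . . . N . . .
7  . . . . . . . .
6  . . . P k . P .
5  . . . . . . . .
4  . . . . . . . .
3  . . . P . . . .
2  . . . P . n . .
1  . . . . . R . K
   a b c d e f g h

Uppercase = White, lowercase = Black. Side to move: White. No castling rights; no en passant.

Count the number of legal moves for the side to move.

White to move; king on h1.
In check: yes, from the black knight on f2.
Legal moves: Kh2, Kg2, Kg1, Rxf2.
Count: 4.

4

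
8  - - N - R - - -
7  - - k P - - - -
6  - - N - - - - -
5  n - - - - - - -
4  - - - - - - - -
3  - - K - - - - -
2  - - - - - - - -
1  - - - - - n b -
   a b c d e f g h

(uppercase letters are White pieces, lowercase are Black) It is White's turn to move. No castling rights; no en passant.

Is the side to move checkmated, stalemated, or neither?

neither

White to move; white king on c3.
In check: no.
Legal moves for White include: Rh8, Rg8, Rf8, Rd8, Re7, Re6, Re5, Re4, Re3, Re2, Re1, N8e7, N8a7, Nd6, Nb6, Nd8, Nb8, N6e7, ... (list truncated; more exist).
White has legal moves and is not in check → neither.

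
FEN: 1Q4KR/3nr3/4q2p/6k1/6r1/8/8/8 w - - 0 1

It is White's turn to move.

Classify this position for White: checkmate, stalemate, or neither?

checkmate

White to move; white king on g8.
In check: yes, from the black queen on e6.
King squares — f7: attacked by Qe6; g7: attacked by Re7; h7: attacked by Re7; f8: attacked by Nd7; h8: own rook.
Legal moves for White: none.
In check with no legal moves → checkmate.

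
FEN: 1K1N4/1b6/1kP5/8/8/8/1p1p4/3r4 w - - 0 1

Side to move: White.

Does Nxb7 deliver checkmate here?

no

After Nxb7: black king on b6; in check: no.
Black is not in check, so this cannot be checkmate.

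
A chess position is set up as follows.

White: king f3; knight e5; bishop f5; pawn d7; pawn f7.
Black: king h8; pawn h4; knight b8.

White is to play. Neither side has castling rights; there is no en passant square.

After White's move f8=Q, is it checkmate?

After f8=Q: black king on h8; in check: yes, from the white queen on f8.
King squares — g7: attacked by Qf8; h7: attacked by Bf5; g8: attacked by Qf8.
Black has no legal moves → checkmate.

yes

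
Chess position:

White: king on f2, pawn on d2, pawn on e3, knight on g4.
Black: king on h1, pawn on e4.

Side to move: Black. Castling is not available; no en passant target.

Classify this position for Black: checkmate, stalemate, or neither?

stalemate

Black to move; black king on h1.
In check: no.
King squares — g1: attacked by Kf2; g2: attacked by Kf2; h2: attacked by Ng4.
Legal moves for Black: none.
Not in check and no legal moves → stalemate.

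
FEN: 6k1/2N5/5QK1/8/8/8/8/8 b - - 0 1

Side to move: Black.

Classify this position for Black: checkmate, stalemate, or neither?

stalemate

Black to move; black king on g8.
In check: no.
King squares — f7: attacked by Qf6; g7: attacked by Qf6; h7: attacked by Kg6; f8: attacked by Qf6; h8: attacked by Qf6.
Legal moves for Black: none.
Not in check and no legal moves → stalemate.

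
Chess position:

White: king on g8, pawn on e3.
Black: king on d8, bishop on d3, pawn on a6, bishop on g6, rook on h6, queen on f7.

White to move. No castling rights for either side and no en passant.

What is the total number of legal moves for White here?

White to move; king on g8.
In check: yes, from the black queen on f7.
Legal moves: none.
Count: 0.

0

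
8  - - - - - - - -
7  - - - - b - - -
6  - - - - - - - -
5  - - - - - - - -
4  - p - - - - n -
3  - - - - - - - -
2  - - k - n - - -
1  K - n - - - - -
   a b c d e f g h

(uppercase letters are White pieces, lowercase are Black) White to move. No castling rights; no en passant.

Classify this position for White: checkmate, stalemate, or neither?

stalemate

White to move; white king on a1.
In check: no.
King squares — b1: attacked by Kc2; a2: attacked by Nc1; b2: attacked by Kc2.
Legal moves for White: none.
Not in check and no legal moves → stalemate.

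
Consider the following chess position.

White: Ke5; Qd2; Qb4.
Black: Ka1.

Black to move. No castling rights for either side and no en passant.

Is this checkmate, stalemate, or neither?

Black to move; black king on a1.
In check: no.
King squares — b1: attacked by Qb4; a2: attacked by Qd2; b2: attacked by Qd2.
Legal moves for Black: none.
Not in check and no legal moves → stalemate.

stalemate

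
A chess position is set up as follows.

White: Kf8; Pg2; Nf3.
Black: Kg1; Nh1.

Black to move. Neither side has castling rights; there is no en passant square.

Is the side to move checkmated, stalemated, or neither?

neither

Black to move; black king on g1.
In check: yes, from the white knight on f3.
Legal moves for Black: Kxg2, Kf2, Kf1.
Black is in check but has 3 legal moves → neither.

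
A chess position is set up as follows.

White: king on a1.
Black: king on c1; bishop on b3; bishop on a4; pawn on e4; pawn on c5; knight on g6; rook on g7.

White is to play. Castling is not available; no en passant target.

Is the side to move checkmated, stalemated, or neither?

stalemate

White to move; white king on a1.
In check: no.
King squares — b1: attacked by Kc1; a2: attacked by Bb3; b2: attacked by Kc1.
Legal moves for White: none.
Not in check and no legal moves → stalemate.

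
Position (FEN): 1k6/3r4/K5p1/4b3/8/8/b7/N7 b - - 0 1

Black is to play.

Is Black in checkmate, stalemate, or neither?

neither

Black to move; black king on b8.
In check: no.
Legal moves for Black include: Kc8, Ka8, Kc7, Rd8, Rh7, Rg7, Rf7, Re7, Rc7, Rb7, Ra7+, Rd6+, Rd5, Rd4, Rd3, Rd2, Rd1, Bh8, ... (list truncated; more exist).
Black has legal moves and is not in check → neither.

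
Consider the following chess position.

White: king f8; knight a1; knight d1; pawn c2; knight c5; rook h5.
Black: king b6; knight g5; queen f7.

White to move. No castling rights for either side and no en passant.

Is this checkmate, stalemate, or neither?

checkmate

White to move; white king on f8.
In check: yes, from the black queen on f7.
King squares — e7: attacked by Qf7; f7: attacked by Ng5; g7: attacked by Qf7; e8: attacked by Qf7; g8: attacked by Qf7.
Legal moves for White: none.
In check with no legal moves → checkmate.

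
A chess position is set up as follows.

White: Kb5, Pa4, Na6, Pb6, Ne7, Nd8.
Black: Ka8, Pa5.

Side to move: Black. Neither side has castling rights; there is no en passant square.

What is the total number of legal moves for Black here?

Black to move; king on a8.
In check: no.
Legal moves: none.
Count: 0.

0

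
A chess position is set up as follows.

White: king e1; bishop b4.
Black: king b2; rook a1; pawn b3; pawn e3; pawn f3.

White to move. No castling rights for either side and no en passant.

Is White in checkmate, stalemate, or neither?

checkmate

White to move; white king on e1.
In check: yes, from the black rook on a1.
King squares — d1: attacked by Ra1; f1: attacked by Ra1; d2: attacked by Pe3; e2: attacked by Pf3; f2: attacked by Pe3.
Legal moves for White: none.
In check with no legal moves → checkmate.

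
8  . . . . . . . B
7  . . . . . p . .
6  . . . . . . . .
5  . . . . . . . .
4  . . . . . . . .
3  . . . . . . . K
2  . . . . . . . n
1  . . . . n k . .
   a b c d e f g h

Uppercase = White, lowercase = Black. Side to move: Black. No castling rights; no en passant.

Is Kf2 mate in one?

no

After Kf2: white king on h3; in check: no.
White is not in check, so this cannot be checkmate.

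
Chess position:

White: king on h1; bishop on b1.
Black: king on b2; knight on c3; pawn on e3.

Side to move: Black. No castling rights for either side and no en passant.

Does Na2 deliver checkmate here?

no

After Na2: white king on h1; in check: no.
White is not in check, so this cannot be checkmate.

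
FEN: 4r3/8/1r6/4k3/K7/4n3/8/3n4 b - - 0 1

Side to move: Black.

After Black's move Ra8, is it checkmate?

After Ra8: white king on a4; in check: yes, from the black rook on a8.
King squares — a3: attacked by Ra8; b3: attacked by Rb6; b4: attacked by Rb6; a5: attacked by Ra8; b5: attacked by Rb6.
White has no legal moves → checkmate.

yes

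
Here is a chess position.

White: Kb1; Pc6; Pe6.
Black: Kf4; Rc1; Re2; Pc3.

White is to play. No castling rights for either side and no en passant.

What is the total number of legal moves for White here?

1

White to move; king on b1.
In check: yes, from the black rook on c1.
Legal moves: Kxc1.
Count: 1.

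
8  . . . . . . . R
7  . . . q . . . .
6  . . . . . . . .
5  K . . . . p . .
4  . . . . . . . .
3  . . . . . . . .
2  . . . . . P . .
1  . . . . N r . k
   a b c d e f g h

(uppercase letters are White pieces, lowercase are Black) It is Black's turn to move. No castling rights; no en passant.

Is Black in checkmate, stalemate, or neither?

Black to move; black king on h1.
In check: yes, from the white rook on h8.
King squares — g1: available; g2: attacked by Ne1; h2: attacked by Rh8.
Legal moves for Black: Kg1, Qh7.
Black is in check but has 2 legal moves → neither.

neither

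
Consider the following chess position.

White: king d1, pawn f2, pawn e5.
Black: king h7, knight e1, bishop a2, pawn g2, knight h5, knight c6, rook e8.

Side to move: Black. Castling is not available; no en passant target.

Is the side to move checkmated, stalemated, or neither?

neither

Black to move; black king on h7.
In check: no.
Legal moves for Black include: Rh8, Rg8, Rf8, Rd8+, Rc8, Rb8, Ra8, Re7, Re6, Rxe5, Kh8, Kg8, Kg7, Kh6, Kg6, Nd8, Nb8, Ne7, ... (list truncated; more exist).
Black has legal moves and is not in check → neither.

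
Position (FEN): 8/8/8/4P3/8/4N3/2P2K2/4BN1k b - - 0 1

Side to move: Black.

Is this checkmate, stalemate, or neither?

Black to move; black king on h1.
In check: no.
King squares — g1: attacked by Kf2; g2: attacked by Kf2; h2: attacked by Nf1.
Legal moves for Black: none.
Not in check and no legal moves → stalemate.

stalemate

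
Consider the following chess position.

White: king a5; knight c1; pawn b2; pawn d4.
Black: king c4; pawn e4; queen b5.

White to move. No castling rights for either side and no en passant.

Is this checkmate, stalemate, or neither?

checkmate

White to move; white king on a5.
In check: yes, from the black queen on b5.
King squares — a4: attacked by Qb5; b4: attacked by Kc4; b5: attacked by Kc4; a6: attacked by Qb5; b6: attacked by Qb5.
Legal moves for White: none.
In check with no legal moves → checkmate.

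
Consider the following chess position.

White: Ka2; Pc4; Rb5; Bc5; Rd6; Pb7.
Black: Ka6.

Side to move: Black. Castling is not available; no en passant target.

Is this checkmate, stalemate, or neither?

Black to move; black king on a6.
In check: yes, from the white rook on d6.
King squares — a5: attacked by Rb5; b5: attacked by Pc4; b6: attacked by Rb5; a7: attacked by Bc5; b7: attacked by Rb5.
Legal moves for Black: none.
In check with no legal moves → checkmate.

checkmate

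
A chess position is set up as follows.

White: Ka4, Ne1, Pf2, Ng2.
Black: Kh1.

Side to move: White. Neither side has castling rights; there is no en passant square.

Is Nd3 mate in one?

After Nd3: black king on h1; in check: no.
Black is not in check, so this cannot be checkmate.

no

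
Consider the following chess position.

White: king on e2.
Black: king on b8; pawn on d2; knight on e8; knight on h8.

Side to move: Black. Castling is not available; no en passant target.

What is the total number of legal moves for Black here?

Black to move; king on b8.
In check: no.
Legal moves: Nf7, Ng6, Ng7, Nc7, Nf6, Nd6, Kc8, Ka8, Kc7, Kb7, Ka7, d1=Q+, d1=R, d1=B+, d1=N.
Count: 15.

15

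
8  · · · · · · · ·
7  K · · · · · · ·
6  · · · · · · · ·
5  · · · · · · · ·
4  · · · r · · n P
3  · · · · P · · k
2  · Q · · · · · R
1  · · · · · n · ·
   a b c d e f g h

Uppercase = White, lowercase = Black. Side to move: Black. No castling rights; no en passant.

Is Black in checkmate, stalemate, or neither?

Black to move; black king on h3.
In check: yes, from the white rook on h2.
King squares — g2: attacked by Qb2; h2: attacked by Qb2; g3: available; g4: own knight; h4: attacked by Rh2.
Legal moves for Black: Kg3, Ngxh2, Nfxh2.
Black is in check but has 3 legal moves → neither.

neither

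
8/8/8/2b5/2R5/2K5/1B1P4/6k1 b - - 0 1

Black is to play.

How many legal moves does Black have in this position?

15

Black to move; king on g1.
In check: no.
Legal moves: Bf8, Be7, Ba7, Bd6, Bb6, Bd4+, Bb4+, Be3, Ba3, Bf2, Kh2, Kg2, Kf2, Kh1, Kf1.
Count: 15.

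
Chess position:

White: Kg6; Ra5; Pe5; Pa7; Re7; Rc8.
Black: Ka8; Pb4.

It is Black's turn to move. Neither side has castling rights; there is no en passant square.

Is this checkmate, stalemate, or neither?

checkmate

Black to move; black king on a8.
In check: yes, from the white rook on c8.
King squares — a7: attacked by Ra5; b7: attacked by Re7; b8: attacked by Pa7.
Legal moves for Black: none.
In check with no legal moves → checkmate.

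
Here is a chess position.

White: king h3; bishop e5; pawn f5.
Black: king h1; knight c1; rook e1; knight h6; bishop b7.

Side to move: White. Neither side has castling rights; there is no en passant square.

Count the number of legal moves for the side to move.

16

White to move; king on h3.
In check: no.
Legal moves: Bh8, Bb8, Bg7, Bc7, Bf6, Bd6, Bf4, Bd4, Bg3, Bc3, Bh2, Bb2, Ba1, Kh4, Kg3, f6.
Count: 16.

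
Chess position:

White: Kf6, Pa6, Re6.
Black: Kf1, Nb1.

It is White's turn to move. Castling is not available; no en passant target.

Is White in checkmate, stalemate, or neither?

White to move; white king on f6.
In check: no.
Legal moves for White: Kg7, Kf7, Ke7, Kg6, Kg5, Kf5, Ke5, Re8, Re7, Rd6, Rc6, Rb6, Re5, Re4, Re3, Re2, Re1+, a7.
White has 18 legal moves and is not in check → neither.

neither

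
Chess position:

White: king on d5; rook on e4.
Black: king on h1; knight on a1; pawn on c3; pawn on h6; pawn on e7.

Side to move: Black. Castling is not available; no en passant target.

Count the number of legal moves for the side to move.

9

Black to move; king on h1.
In check: no.
Legal moves: Kh2, Kg2, Kg1, Nb3, Nc2, e6+, h5, c2, e5.
Count: 9.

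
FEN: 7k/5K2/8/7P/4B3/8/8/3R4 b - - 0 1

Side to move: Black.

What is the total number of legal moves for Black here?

0

Black to move; king on h8.
In check: no.
Legal moves: none.
Count: 0.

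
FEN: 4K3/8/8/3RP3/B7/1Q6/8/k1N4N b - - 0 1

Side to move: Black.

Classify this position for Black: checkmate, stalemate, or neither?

Black to move; black king on a1.
In check: no.
King squares — b1: attacked by Qb3; a2: attacked by Nc1; b2: attacked by Qb3.
Legal moves for Black: none.
Not in check and no legal moves → stalemate.

stalemate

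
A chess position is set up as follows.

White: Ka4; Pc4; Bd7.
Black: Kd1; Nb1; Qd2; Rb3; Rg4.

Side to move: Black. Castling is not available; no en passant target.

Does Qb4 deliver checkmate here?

yes

After Qb4: white king on a4; in check: yes, from the black queen on b4.
King squares — a3: attacked by Nb1; b3: attacked by Qb4; b4: attacked by Rb3; a5: attacked by Qb4; b5: attacked by Qb4.
White has no legal moves → checkmate.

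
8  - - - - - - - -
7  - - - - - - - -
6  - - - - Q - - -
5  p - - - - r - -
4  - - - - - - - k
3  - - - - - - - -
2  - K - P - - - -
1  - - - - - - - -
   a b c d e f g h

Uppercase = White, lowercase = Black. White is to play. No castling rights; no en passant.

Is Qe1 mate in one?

After Qe1: black king on h4; in check: yes, from the white queen on e1.
Black has 5 legal replies: Kh5, Kg5, Kg4, Kh3, Rf2.
In check but a legal move exists → not checkmate.

no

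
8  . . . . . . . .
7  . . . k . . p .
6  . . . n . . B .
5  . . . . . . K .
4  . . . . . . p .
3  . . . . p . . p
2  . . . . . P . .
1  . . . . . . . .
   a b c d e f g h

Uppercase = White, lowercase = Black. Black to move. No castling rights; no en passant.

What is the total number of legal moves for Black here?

Black to move; king on d7.
In check: no.
Legal moves: Kd8, Kc8, Ke7, Kc7, Ke6, Kc6, Ne8, Nc8, Nf7+, Nb7, Nf5, Nb5, Ne4+, Nc4, exf2, g3, h2, e2.
Count: 18.

18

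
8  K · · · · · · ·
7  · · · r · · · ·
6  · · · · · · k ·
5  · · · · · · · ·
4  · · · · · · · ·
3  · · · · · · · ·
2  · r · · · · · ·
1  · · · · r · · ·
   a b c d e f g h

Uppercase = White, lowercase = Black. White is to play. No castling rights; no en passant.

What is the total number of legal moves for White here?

0

White to move; king on a8.
In check: no.
Legal moves: none.
Count: 0.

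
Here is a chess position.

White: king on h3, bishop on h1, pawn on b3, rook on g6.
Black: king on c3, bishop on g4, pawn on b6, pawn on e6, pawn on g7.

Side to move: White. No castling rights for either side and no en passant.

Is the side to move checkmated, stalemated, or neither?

White to move; white king on h3.
In check: yes, from the black bishop on g4.
Legal moves for White: Kh4, Kxg4, Kg3, Kh2, Kg2, Rxg4.
White is in check but has 6 legal moves → neither.

neither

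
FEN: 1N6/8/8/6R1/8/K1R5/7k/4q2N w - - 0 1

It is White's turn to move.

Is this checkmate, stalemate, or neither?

neither

White to move; white king on a3.
In check: no.
Legal moves for White include: Nd7, Nc6, Na6, Rg8, Rg7, Rg6, Rh5+, Rf5, Re5, Rd5, Rgc5, Rb5, Ra5, Rg4, Rgg3, Rg2+, Rg1, Rc8, ... (list truncated; more exist).
White has legal moves and is not in check → neither.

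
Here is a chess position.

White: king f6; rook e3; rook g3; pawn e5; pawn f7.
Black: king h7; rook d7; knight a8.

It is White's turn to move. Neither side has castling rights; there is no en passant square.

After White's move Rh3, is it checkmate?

yes

After Rh3: black king on h7; in check: yes, from the white rook on h3.
King squares — g6: attacked by Kf6; h6: attacked by Rh3; g7: attacked by Kf6; g8: attacked by Pf7; h8: attacked by Rh3.
Black has no legal moves → checkmate.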